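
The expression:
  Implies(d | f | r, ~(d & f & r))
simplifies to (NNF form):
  ~d | ~f | ~r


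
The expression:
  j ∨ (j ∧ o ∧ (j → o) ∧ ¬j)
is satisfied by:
  {j: True}


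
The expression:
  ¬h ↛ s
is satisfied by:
  {s: True, h: False}
  {h: False, s: False}
  {h: True, s: True}


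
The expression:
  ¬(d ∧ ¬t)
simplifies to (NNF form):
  t ∨ ¬d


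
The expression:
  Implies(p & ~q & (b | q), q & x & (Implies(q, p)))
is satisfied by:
  {q: True, p: False, b: False}
  {p: False, b: False, q: False}
  {b: True, q: True, p: False}
  {b: True, p: False, q: False}
  {q: True, p: True, b: False}
  {p: True, q: False, b: False}
  {b: True, p: True, q: True}


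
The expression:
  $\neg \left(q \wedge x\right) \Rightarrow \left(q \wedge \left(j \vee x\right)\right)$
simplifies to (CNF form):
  $q \wedge \left(j \vee x\right)$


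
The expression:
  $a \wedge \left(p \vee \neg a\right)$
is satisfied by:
  {a: True, p: True}


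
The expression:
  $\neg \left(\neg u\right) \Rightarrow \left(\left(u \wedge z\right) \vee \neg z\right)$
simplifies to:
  $\text{True}$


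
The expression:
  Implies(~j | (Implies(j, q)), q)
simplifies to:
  j | q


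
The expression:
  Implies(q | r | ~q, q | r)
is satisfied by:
  {r: True, q: True}
  {r: True, q: False}
  {q: True, r: False}


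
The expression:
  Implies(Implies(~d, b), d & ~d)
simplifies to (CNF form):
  ~b & ~d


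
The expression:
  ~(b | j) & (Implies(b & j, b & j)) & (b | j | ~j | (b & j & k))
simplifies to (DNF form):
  ~b & ~j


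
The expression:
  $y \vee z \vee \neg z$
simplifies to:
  $\text{True}$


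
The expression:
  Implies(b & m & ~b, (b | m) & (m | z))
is always true.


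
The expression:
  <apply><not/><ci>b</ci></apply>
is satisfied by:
  {b: False}


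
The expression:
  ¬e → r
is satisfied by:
  {r: True, e: True}
  {r: True, e: False}
  {e: True, r: False}


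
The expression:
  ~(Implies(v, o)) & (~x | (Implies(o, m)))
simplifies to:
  v & ~o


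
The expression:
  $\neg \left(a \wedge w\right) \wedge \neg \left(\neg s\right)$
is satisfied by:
  {s: True, w: False, a: False}
  {a: True, s: True, w: False}
  {w: True, s: True, a: False}


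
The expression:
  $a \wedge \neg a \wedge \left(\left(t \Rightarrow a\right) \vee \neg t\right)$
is never true.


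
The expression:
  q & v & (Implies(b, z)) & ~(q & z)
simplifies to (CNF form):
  q & v & ~b & ~z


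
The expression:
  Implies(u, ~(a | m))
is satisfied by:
  {m: False, u: False, a: False}
  {a: True, m: False, u: False}
  {m: True, a: False, u: False}
  {a: True, m: True, u: False}
  {u: True, a: False, m: False}


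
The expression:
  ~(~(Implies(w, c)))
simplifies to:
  c | ~w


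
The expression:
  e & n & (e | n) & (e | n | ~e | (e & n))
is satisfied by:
  {e: True, n: True}


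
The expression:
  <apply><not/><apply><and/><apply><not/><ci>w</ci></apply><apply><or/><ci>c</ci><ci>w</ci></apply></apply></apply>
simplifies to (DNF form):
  <apply><or/><ci>w</ci><apply><not/><ci>c</ci></apply></apply>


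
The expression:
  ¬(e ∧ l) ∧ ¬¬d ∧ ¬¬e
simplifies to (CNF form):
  d ∧ e ∧ ¬l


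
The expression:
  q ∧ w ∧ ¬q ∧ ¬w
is never true.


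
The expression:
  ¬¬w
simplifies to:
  w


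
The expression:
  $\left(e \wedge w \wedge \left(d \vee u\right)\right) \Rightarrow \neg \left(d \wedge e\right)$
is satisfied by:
  {w: False, e: False, d: False}
  {d: True, w: False, e: False}
  {e: True, w: False, d: False}
  {d: True, e: True, w: False}
  {w: True, d: False, e: False}
  {d: True, w: True, e: False}
  {e: True, w: True, d: False}


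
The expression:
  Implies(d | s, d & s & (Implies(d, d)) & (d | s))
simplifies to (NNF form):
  (d & s) | (~d & ~s)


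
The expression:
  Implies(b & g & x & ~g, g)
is always true.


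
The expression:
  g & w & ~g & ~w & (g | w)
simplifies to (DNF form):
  False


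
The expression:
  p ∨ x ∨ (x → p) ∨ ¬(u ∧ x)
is always true.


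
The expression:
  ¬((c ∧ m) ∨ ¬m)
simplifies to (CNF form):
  m ∧ ¬c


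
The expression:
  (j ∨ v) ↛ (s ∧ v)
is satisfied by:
  {j: True, s: False, v: False}
  {v: True, j: True, s: False}
  {v: True, j: False, s: False}
  {s: True, j: True, v: False}


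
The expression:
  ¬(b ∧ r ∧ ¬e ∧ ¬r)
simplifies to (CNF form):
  True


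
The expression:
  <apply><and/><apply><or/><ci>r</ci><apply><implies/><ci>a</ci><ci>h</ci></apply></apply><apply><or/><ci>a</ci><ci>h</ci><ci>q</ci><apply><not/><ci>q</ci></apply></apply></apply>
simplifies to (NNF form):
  <apply><or/><ci>h</ci><ci>r</ci><apply><not/><ci>a</ci></apply></apply>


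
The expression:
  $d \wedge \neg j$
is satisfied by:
  {d: True, j: False}


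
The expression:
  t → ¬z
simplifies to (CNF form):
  ¬t ∨ ¬z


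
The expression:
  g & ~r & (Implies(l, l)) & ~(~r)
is never true.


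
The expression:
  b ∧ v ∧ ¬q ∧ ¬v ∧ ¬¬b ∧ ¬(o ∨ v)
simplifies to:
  False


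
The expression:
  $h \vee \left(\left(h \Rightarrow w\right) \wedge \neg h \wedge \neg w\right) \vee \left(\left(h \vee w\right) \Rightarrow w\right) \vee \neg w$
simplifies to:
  $\text{True}$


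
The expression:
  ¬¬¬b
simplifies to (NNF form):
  ¬b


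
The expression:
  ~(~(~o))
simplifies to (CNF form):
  ~o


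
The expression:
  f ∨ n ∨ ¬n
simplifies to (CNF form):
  True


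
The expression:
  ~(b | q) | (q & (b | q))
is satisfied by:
  {q: True, b: False}
  {b: False, q: False}
  {b: True, q: True}


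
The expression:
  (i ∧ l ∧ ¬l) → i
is always true.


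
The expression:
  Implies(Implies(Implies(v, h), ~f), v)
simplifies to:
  f | v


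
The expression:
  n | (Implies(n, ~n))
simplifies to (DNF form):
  True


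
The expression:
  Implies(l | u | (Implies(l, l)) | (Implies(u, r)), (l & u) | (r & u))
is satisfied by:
  {u: True, r: True, l: True}
  {u: True, r: True, l: False}
  {u: True, l: True, r: False}


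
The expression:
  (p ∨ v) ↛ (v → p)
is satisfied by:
  {v: True, p: False}


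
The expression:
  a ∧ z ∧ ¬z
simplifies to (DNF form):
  False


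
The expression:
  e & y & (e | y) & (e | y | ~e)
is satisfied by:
  {e: True, y: True}


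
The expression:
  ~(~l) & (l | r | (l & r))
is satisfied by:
  {l: True}


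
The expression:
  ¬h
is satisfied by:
  {h: False}


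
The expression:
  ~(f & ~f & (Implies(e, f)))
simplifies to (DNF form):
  True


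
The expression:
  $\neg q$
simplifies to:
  $\neg q$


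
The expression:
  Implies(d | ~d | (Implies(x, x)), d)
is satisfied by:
  {d: True}


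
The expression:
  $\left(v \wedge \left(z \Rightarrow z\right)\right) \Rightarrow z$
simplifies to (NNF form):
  $z \vee \neg v$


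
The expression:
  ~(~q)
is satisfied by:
  {q: True}


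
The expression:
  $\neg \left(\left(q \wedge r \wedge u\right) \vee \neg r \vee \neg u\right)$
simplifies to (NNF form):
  $r \wedge u \wedge \neg q$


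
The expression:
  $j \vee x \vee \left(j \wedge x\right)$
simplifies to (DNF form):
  $j \vee x$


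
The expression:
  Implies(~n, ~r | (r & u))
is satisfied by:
  {n: True, u: True, r: False}
  {n: True, u: False, r: False}
  {u: True, n: False, r: False}
  {n: False, u: False, r: False}
  {r: True, n: True, u: True}
  {r: True, n: True, u: False}
  {r: True, u: True, n: False}


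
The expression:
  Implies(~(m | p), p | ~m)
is always true.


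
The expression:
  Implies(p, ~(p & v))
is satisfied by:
  {p: False, v: False}
  {v: True, p: False}
  {p: True, v: False}


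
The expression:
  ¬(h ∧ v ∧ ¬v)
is always true.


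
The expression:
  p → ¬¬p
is always true.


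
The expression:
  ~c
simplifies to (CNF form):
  ~c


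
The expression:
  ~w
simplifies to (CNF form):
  ~w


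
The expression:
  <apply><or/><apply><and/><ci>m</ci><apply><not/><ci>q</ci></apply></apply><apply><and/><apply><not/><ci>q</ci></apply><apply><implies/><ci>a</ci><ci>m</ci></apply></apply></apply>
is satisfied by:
  {m: True, q: False, a: False}
  {q: False, a: False, m: False}
  {a: True, m: True, q: False}


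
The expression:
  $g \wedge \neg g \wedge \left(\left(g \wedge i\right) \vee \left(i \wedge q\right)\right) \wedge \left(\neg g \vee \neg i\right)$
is never true.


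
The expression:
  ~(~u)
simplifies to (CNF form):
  u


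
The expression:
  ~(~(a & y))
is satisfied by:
  {a: True, y: True}


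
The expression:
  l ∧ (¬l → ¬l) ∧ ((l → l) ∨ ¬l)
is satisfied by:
  {l: True}


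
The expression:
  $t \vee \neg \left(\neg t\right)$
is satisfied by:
  {t: True}


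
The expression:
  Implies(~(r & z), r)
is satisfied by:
  {r: True}


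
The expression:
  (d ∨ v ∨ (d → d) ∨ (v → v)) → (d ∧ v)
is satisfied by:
  {d: True, v: True}


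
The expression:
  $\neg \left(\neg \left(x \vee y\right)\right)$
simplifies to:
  $x \vee y$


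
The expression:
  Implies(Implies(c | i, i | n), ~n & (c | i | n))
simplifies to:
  ~n & (c | i)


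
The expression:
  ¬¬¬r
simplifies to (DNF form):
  ¬r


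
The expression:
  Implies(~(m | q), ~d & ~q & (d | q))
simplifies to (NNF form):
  m | q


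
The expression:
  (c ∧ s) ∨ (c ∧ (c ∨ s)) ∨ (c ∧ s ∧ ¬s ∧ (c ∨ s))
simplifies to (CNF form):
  c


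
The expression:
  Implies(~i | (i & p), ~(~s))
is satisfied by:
  {i: True, s: True, p: False}
  {s: True, p: False, i: False}
  {i: True, s: True, p: True}
  {s: True, p: True, i: False}
  {i: True, p: False, s: False}


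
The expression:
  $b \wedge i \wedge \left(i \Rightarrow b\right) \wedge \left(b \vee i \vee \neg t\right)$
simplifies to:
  $b \wedge i$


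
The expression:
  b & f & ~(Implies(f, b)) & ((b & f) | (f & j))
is never true.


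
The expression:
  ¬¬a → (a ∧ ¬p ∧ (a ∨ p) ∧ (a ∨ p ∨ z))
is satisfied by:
  {p: False, a: False}
  {a: True, p: False}
  {p: True, a: False}


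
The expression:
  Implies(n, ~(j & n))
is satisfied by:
  {n: False, j: False}
  {j: True, n: False}
  {n: True, j: False}


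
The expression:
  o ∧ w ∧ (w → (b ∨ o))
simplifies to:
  o ∧ w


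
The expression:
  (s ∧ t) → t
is always true.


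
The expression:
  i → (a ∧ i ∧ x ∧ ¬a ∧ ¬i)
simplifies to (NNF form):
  ¬i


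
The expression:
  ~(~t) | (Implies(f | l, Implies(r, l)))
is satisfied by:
  {t: True, l: True, r: False, f: False}
  {t: True, l: False, r: False, f: False}
  {l: True, f: False, t: False, r: False}
  {f: False, l: False, t: False, r: False}
  {f: True, t: True, l: True, r: False}
  {f: True, t: True, l: False, r: False}
  {f: True, l: True, t: False, r: False}
  {f: True, l: False, t: False, r: False}
  {r: True, t: True, l: True, f: False}
  {r: True, t: True, l: False, f: False}
  {r: True, l: True, t: False, f: False}
  {r: True, l: False, t: False, f: False}
  {f: True, r: True, t: True, l: True}
  {f: True, r: True, t: True, l: False}
  {f: True, r: True, l: True, t: False}


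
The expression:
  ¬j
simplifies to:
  ¬j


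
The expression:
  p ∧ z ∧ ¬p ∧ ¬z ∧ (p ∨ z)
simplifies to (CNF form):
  False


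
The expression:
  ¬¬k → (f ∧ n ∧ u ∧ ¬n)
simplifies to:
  ¬k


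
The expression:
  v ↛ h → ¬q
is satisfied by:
  {h: True, v: False, q: False}
  {v: False, q: False, h: False}
  {h: True, q: True, v: False}
  {q: True, v: False, h: False}
  {h: True, v: True, q: False}
  {v: True, h: False, q: False}
  {h: True, q: True, v: True}


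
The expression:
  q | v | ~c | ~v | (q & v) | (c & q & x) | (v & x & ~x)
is always true.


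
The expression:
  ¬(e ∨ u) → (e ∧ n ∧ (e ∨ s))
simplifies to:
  e ∨ u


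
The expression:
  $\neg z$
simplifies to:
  $\neg z$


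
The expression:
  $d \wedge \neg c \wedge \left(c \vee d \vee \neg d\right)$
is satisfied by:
  {d: True, c: False}


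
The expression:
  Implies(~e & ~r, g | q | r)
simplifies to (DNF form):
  e | g | q | r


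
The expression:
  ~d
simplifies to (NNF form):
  ~d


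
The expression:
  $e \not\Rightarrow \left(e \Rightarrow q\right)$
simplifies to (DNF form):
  $e \wedge \neg q$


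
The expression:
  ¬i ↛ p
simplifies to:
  p ∨ ¬i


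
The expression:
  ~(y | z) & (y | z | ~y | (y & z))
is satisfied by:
  {y: False, z: False}


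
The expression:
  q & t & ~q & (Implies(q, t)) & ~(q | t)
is never true.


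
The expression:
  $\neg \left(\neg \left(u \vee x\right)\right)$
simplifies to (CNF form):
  $u \vee x$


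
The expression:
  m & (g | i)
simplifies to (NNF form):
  m & (g | i)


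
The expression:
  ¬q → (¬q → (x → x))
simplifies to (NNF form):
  True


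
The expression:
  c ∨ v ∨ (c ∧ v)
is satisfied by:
  {c: True, v: True}
  {c: True, v: False}
  {v: True, c: False}


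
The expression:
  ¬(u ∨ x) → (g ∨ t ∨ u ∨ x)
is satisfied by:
  {x: True, t: True, g: True, u: True}
  {x: True, t: True, g: True, u: False}
  {x: True, t: True, u: True, g: False}
  {x: True, t: True, u: False, g: False}
  {x: True, g: True, u: True, t: False}
  {x: True, g: True, u: False, t: False}
  {x: True, g: False, u: True, t: False}
  {x: True, g: False, u: False, t: False}
  {t: True, g: True, u: True, x: False}
  {t: True, g: True, u: False, x: False}
  {t: True, u: True, g: False, x: False}
  {t: True, u: False, g: False, x: False}
  {g: True, u: True, t: False, x: False}
  {g: True, t: False, u: False, x: False}
  {u: True, t: False, g: False, x: False}


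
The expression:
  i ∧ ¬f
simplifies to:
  i ∧ ¬f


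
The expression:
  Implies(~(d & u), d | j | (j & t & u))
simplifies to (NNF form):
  d | j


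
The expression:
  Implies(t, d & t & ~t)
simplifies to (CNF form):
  ~t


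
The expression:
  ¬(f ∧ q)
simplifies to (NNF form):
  ¬f ∨ ¬q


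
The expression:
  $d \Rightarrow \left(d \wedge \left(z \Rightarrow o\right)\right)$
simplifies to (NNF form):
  $o \vee \neg d \vee \neg z$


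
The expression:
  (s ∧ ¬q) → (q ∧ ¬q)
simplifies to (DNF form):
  q ∨ ¬s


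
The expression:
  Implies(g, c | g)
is always true.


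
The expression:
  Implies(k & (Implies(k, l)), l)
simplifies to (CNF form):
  True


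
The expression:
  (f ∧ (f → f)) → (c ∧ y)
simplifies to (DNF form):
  (c ∧ y) ∨ ¬f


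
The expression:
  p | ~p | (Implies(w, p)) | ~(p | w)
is always true.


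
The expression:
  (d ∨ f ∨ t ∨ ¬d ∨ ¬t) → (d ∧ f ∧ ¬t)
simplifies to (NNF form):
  d ∧ f ∧ ¬t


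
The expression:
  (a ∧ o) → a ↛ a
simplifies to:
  ¬a ∨ ¬o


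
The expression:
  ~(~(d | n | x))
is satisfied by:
  {n: True, x: True, d: True}
  {n: True, x: True, d: False}
  {n: True, d: True, x: False}
  {n: True, d: False, x: False}
  {x: True, d: True, n: False}
  {x: True, d: False, n: False}
  {d: True, x: False, n: False}


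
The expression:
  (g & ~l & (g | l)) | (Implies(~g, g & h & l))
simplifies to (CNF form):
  g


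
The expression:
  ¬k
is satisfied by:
  {k: False}


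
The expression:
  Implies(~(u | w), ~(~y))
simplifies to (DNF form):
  u | w | y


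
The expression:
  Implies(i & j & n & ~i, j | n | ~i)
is always true.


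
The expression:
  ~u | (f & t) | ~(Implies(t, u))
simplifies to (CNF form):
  (f | ~u) & (t | ~u)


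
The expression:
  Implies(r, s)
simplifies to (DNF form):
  s | ~r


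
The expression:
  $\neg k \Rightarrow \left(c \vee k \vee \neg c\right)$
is always true.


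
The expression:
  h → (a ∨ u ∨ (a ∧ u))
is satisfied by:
  {a: True, u: True, h: False}
  {a: True, h: False, u: False}
  {u: True, h: False, a: False}
  {u: False, h: False, a: False}
  {a: True, u: True, h: True}
  {a: True, h: True, u: False}
  {u: True, h: True, a: False}


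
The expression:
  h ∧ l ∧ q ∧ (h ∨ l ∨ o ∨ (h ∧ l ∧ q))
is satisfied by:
  {h: True, q: True, l: True}


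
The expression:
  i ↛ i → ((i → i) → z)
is always true.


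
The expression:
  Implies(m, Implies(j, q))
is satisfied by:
  {q: True, m: False, j: False}
  {m: False, j: False, q: False}
  {j: True, q: True, m: False}
  {j: True, m: False, q: False}
  {q: True, m: True, j: False}
  {m: True, q: False, j: False}
  {j: True, m: True, q: True}


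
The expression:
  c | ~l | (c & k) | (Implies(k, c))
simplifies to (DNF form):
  c | ~k | ~l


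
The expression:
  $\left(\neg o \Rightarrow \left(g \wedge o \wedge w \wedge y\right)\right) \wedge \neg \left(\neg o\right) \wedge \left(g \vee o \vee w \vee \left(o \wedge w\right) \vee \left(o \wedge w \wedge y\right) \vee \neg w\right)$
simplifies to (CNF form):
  $o$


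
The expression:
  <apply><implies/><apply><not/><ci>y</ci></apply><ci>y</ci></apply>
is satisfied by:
  {y: True}


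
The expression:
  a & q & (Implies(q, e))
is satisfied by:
  {a: True, e: True, q: True}


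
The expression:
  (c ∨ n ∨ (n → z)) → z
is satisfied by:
  {z: True}


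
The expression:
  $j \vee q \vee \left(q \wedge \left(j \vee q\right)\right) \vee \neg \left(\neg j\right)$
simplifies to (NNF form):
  $j \vee q$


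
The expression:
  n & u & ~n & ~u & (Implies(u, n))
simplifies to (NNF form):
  False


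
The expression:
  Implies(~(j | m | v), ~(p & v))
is always true.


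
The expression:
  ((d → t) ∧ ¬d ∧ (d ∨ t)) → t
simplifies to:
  True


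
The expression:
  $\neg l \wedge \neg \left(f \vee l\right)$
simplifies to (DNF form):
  $\neg f \wedge \neg l$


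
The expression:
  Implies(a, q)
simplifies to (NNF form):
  q | ~a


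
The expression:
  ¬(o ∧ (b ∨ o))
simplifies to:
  ¬o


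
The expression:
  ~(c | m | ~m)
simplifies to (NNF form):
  False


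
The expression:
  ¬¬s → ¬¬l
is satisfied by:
  {l: True, s: False}
  {s: False, l: False}
  {s: True, l: True}


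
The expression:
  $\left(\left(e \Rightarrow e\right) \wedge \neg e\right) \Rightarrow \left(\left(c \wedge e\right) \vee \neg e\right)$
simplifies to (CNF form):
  $\text{True}$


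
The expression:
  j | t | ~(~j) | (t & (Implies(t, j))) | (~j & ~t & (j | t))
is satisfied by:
  {t: True, j: True}
  {t: True, j: False}
  {j: True, t: False}


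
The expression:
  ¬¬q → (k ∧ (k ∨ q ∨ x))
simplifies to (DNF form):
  k ∨ ¬q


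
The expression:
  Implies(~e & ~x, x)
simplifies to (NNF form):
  e | x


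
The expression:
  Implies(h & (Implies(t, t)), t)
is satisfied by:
  {t: True, h: False}
  {h: False, t: False}
  {h: True, t: True}


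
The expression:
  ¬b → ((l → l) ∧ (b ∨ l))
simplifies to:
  b ∨ l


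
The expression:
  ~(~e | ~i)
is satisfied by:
  {i: True, e: True}


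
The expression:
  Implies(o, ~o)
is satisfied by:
  {o: False}


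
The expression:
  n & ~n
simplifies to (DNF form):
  False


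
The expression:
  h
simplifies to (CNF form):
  h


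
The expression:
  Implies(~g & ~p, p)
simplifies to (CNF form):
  g | p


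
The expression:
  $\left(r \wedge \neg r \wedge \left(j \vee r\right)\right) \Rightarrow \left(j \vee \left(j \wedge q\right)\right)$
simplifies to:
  $\text{True}$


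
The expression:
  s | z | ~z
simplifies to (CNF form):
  True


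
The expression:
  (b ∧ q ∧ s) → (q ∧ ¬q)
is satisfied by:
  {s: False, q: False, b: False}
  {b: True, s: False, q: False}
  {q: True, s: False, b: False}
  {b: True, q: True, s: False}
  {s: True, b: False, q: False}
  {b: True, s: True, q: False}
  {q: True, s: True, b: False}


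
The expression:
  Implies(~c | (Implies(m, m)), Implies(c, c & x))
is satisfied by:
  {x: True, c: False}
  {c: False, x: False}
  {c: True, x: True}


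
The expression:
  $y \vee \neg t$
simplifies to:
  $y \vee \neg t$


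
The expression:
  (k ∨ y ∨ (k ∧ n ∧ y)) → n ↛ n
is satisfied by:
  {y: False, k: False}


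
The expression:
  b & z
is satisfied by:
  {z: True, b: True}


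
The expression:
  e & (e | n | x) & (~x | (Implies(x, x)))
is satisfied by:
  {e: True}


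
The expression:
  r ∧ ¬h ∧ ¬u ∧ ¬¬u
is never true.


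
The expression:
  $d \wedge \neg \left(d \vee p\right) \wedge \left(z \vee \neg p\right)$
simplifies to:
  $\text{False}$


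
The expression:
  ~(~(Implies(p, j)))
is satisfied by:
  {j: True, p: False}
  {p: False, j: False}
  {p: True, j: True}


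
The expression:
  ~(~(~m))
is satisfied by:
  {m: False}


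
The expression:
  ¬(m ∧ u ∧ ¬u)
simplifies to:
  True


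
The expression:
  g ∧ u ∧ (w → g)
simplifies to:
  g ∧ u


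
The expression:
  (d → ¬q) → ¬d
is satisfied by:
  {q: True, d: False}
  {d: False, q: False}
  {d: True, q: True}


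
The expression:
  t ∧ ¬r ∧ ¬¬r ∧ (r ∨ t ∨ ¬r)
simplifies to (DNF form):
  False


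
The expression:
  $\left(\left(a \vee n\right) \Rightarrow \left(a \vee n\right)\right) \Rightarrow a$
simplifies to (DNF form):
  $a$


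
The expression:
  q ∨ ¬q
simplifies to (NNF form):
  True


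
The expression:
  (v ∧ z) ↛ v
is never true.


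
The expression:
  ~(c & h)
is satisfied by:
  {h: False, c: False}
  {c: True, h: False}
  {h: True, c: False}


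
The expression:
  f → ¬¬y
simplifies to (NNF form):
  y ∨ ¬f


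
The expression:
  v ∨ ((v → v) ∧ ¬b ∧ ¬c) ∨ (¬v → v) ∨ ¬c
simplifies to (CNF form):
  v ∨ ¬c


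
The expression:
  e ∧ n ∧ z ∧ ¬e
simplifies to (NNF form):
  False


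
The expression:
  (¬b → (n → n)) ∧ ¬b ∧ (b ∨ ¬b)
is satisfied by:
  {b: False}


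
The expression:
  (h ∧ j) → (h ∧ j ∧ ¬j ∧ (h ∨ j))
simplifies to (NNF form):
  ¬h ∨ ¬j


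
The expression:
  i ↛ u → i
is always true.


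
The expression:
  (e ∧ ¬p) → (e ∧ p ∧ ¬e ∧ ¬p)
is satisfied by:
  {p: True, e: False}
  {e: False, p: False}
  {e: True, p: True}


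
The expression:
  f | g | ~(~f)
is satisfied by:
  {g: True, f: True}
  {g: True, f: False}
  {f: True, g: False}


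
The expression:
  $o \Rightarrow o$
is always true.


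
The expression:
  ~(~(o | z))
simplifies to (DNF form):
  o | z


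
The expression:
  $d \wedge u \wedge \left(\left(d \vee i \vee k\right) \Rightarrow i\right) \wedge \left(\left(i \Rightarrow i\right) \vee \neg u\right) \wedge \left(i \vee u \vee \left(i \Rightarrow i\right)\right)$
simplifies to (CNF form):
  $d \wedge i \wedge u$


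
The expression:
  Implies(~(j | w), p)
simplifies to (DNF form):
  j | p | w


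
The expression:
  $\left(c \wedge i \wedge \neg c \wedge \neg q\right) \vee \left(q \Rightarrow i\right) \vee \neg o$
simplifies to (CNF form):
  $i \vee \neg o \vee \neg q$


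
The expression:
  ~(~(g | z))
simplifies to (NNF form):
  g | z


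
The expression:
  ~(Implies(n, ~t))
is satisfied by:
  {t: True, n: True}


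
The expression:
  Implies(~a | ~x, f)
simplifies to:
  f | (a & x)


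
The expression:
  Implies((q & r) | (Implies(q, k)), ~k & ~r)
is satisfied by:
  {r: False, k: False}


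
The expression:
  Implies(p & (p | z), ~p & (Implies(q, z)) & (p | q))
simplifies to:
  ~p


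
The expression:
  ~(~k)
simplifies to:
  k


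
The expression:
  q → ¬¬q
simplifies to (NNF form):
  True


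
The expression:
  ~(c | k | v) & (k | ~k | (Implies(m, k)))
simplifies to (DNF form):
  ~c & ~k & ~v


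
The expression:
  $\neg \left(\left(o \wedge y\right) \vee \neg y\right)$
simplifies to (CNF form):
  $y \wedge \neg o$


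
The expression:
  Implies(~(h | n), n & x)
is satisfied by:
  {n: True, h: True}
  {n: True, h: False}
  {h: True, n: False}


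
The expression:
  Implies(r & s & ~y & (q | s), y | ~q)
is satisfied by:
  {y: True, s: False, q: False, r: False}
  {y: False, s: False, q: False, r: False}
  {r: True, y: True, s: False, q: False}
  {r: True, y: False, s: False, q: False}
  {y: True, q: True, r: False, s: False}
  {q: True, r: False, s: False, y: False}
  {r: True, q: True, y: True, s: False}
  {r: True, q: True, y: False, s: False}
  {y: True, s: True, r: False, q: False}
  {s: True, r: False, q: False, y: False}
  {y: True, r: True, s: True, q: False}
  {r: True, s: True, y: False, q: False}
  {y: True, q: True, s: True, r: False}
  {q: True, s: True, r: False, y: False}
  {r: True, q: True, s: True, y: True}


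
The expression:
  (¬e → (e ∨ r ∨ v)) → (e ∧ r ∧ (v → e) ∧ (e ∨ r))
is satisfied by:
  {r: True, e: True, v: False}
  {r: True, e: True, v: True}
  {v: False, e: False, r: False}


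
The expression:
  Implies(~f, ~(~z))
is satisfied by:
  {z: True, f: True}
  {z: True, f: False}
  {f: True, z: False}


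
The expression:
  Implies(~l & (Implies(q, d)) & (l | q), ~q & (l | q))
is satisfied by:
  {l: True, d: False, q: False}
  {l: False, d: False, q: False}
  {q: True, l: True, d: False}
  {q: True, l: False, d: False}
  {d: True, l: True, q: False}
  {d: True, l: False, q: False}
  {d: True, q: True, l: True}


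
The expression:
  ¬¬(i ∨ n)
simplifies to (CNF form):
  i ∨ n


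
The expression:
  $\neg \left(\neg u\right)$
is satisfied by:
  {u: True}


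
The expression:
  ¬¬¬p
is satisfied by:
  {p: False}


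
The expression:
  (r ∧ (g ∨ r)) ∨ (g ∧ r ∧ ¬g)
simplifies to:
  r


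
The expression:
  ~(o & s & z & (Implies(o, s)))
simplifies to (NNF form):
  ~o | ~s | ~z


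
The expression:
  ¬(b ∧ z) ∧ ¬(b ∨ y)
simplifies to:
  ¬b ∧ ¬y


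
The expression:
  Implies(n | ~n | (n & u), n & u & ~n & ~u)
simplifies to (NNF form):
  False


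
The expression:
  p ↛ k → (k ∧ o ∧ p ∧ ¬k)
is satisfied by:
  {k: True, p: False}
  {p: False, k: False}
  {p: True, k: True}


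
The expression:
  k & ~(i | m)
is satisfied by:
  {k: True, i: False, m: False}


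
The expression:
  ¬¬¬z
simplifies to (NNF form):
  ¬z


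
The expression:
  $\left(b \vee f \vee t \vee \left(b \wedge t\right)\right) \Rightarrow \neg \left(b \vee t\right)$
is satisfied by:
  {t: False, b: False}


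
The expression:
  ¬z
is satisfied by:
  {z: False}


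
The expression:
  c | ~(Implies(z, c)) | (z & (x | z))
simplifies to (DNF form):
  c | z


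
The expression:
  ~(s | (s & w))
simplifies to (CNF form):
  ~s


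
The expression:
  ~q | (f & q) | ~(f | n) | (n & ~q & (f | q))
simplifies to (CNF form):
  f | ~n | ~q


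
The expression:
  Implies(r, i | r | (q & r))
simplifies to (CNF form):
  True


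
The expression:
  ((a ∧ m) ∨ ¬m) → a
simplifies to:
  a ∨ m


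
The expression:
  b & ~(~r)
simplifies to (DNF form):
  b & r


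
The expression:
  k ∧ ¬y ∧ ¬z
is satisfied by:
  {k: True, y: False, z: False}


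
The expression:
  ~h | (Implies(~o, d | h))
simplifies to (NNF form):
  True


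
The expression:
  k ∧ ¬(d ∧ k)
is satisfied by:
  {k: True, d: False}


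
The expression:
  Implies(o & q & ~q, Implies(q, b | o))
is always true.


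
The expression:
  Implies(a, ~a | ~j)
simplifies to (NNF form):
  ~a | ~j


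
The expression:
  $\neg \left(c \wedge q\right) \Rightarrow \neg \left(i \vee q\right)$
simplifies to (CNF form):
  $\left(c \vee \neg i\right) \wedge \left(c \vee \neg q\right) \wedge \left(q \vee \neg i\right) \wedge \left(q \vee \neg q\right)$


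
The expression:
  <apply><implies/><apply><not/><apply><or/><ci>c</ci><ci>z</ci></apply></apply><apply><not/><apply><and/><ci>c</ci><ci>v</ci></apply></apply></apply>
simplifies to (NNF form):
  <true/>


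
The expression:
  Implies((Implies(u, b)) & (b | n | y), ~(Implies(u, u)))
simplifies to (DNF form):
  (u & ~b) | (u & ~b & ~n) | (u & ~b & ~y) | (~b & ~n & ~y)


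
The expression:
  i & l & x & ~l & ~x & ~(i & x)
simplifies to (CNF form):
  False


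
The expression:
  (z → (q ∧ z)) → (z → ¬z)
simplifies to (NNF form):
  ¬q ∨ ¬z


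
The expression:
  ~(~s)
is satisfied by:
  {s: True}


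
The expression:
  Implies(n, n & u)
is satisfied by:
  {u: True, n: False}
  {n: False, u: False}
  {n: True, u: True}


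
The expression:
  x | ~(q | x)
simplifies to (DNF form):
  x | ~q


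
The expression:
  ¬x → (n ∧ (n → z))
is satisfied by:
  {x: True, z: True, n: True}
  {x: True, z: True, n: False}
  {x: True, n: True, z: False}
  {x: True, n: False, z: False}
  {z: True, n: True, x: False}


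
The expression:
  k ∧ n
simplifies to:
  k ∧ n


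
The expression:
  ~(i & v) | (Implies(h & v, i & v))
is always true.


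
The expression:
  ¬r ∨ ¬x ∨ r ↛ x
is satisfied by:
  {x: False, r: False}
  {r: True, x: False}
  {x: True, r: False}


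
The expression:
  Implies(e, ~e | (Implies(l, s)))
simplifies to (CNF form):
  s | ~e | ~l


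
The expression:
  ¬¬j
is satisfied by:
  {j: True}


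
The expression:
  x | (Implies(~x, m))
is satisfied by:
  {x: True, m: True}
  {x: True, m: False}
  {m: True, x: False}


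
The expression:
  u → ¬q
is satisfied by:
  {u: False, q: False}
  {q: True, u: False}
  {u: True, q: False}


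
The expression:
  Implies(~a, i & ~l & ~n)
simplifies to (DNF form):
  a | (i & ~l & ~n)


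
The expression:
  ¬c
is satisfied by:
  {c: False}


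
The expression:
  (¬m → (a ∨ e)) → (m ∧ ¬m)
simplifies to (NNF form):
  ¬a ∧ ¬e ∧ ¬m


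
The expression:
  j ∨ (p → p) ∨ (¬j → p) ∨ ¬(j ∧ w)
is always true.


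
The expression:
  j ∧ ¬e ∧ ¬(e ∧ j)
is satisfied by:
  {j: True, e: False}


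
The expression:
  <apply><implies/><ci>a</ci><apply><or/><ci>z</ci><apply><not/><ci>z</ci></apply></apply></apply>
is always true.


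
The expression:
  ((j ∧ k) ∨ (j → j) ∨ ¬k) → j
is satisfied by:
  {j: True}


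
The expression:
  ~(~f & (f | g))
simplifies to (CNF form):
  f | ~g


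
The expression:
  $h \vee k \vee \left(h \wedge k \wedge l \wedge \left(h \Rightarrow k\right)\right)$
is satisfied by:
  {k: True, h: True}
  {k: True, h: False}
  {h: True, k: False}


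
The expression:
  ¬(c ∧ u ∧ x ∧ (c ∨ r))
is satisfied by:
  {u: False, c: False, x: False}
  {x: True, u: False, c: False}
  {c: True, u: False, x: False}
  {x: True, c: True, u: False}
  {u: True, x: False, c: False}
  {x: True, u: True, c: False}
  {c: True, u: True, x: False}


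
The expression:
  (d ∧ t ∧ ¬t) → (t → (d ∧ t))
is always true.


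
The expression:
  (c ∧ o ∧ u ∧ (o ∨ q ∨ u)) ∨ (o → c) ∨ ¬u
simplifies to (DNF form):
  c ∨ ¬o ∨ ¬u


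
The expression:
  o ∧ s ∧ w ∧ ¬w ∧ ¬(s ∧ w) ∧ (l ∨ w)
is never true.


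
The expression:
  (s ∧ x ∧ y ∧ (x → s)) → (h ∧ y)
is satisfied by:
  {h: True, s: False, y: False, x: False}
  {x: False, s: False, h: False, y: False}
  {x: True, h: True, s: False, y: False}
  {x: True, s: False, h: False, y: False}
  {y: True, h: True, x: False, s: False}
  {y: True, x: False, s: False, h: False}
  {y: True, x: True, h: True, s: False}
  {y: True, x: True, s: False, h: False}
  {h: True, s: True, y: False, x: False}
  {s: True, y: False, h: False, x: False}
  {x: True, s: True, h: True, y: False}
  {x: True, s: True, y: False, h: False}
  {h: True, s: True, y: True, x: False}
  {s: True, y: True, x: False, h: False}
  {x: True, s: True, y: True, h: True}


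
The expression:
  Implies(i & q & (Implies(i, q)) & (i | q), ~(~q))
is always true.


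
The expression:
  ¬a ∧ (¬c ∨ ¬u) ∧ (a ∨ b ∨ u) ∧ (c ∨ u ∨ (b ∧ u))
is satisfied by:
  {u: True, b: True, a: False, c: False}
  {u: True, b: False, a: False, c: False}
  {c: True, b: True, u: False, a: False}


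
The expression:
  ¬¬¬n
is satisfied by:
  {n: False}


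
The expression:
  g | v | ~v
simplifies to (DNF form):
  True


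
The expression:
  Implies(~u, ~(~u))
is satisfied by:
  {u: True}


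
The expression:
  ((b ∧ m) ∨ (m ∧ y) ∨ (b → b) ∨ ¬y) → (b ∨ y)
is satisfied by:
  {y: True, b: True}
  {y: True, b: False}
  {b: True, y: False}


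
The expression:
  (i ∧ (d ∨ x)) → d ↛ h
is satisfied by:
  {h: False, x: False, i: False, d: False}
  {d: True, h: False, x: False, i: False}
  {x: True, d: False, h: False, i: False}
  {d: True, x: True, h: False, i: False}
  {h: True, d: False, x: False, i: False}
  {d: True, h: True, x: False, i: False}
  {x: True, h: True, d: False, i: False}
  {d: True, x: True, h: True, i: False}
  {i: True, d: False, h: False, x: False}
  {i: True, d: True, h: False, x: False}
  {i: True, d: True, x: True, h: False}
  {i: True, h: True, d: False, x: False}


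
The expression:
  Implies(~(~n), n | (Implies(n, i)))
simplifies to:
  True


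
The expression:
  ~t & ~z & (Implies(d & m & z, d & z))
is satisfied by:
  {z: False, t: False}


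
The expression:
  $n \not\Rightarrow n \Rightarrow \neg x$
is always true.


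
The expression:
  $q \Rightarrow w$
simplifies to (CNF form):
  $w \vee \neg q$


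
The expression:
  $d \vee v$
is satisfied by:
  {d: True, v: True}
  {d: True, v: False}
  {v: True, d: False}


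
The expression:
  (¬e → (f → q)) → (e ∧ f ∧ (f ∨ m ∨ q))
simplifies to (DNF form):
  (e ∧ f) ∨ (f ∧ ¬q)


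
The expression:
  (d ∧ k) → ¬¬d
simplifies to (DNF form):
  True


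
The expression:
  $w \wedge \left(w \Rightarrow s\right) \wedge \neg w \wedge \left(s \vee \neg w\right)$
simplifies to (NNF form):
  $\text{False}$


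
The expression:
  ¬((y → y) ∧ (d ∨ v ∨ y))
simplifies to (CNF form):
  ¬d ∧ ¬v ∧ ¬y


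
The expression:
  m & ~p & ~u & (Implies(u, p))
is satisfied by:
  {m: True, u: False, p: False}


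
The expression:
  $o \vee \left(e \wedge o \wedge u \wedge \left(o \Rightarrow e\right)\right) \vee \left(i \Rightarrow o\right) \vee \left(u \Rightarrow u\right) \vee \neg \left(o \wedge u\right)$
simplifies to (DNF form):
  $\text{True}$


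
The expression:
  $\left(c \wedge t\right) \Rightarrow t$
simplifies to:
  $\text{True}$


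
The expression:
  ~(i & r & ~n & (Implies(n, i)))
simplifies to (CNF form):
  n | ~i | ~r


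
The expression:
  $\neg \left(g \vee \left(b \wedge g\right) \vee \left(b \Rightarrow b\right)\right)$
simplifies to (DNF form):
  $\text{False}$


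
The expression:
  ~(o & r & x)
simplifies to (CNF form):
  ~o | ~r | ~x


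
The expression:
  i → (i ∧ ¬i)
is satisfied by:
  {i: False}


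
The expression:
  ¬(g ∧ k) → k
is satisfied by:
  {k: True}


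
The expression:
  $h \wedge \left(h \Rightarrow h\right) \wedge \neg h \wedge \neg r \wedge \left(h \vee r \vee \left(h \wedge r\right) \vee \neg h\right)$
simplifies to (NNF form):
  $\text{False}$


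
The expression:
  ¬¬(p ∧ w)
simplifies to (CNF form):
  p ∧ w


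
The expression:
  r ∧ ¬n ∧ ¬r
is never true.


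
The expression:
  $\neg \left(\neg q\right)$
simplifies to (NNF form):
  $q$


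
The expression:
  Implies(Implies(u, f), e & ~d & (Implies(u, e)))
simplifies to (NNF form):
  (e | u) & (e | ~f) & (u | ~d) & (~d | ~f)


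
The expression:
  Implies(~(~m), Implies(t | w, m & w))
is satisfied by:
  {w: True, m: False, t: False}
  {m: False, t: False, w: False}
  {w: True, t: True, m: False}
  {t: True, m: False, w: False}
  {w: True, m: True, t: False}
  {m: True, w: False, t: False}
  {w: True, t: True, m: True}


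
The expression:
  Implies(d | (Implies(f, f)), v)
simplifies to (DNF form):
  v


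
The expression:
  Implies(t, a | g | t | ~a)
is always true.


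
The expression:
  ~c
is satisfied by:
  {c: False}


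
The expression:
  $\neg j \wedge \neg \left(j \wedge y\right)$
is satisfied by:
  {j: False}


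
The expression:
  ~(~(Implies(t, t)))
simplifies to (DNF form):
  True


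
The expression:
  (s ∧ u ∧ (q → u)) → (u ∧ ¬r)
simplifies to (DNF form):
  ¬r ∨ ¬s ∨ ¬u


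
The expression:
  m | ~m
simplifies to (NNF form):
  True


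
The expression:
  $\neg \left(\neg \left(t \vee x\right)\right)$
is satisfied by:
  {x: True, t: True}
  {x: True, t: False}
  {t: True, x: False}


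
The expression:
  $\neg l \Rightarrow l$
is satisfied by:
  {l: True}


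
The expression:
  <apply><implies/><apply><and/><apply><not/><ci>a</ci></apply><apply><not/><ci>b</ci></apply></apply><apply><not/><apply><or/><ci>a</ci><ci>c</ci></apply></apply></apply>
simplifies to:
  <apply><or/><ci>a</ci><ci>b</ci><apply><not/><ci>c</ci></apply></apply>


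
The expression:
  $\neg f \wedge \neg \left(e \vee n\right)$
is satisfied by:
  {n: False, e: False, f: False}


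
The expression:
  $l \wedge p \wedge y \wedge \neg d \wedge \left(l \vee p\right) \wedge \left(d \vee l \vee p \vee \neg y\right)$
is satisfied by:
  {p: True, y: True, l: True, d: False}


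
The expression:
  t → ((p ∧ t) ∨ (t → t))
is always true.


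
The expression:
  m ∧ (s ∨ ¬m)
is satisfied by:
  {m: True, s: True}


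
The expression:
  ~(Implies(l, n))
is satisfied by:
  {l: True, n: False}


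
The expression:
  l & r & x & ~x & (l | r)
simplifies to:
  False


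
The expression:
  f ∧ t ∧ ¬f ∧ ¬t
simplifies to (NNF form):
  False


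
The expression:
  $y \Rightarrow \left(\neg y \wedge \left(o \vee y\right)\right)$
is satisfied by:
  {y: False}


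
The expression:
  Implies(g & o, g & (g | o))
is always true.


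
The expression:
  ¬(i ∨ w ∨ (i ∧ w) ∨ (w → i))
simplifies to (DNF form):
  False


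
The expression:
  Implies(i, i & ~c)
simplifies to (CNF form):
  ~c | ~i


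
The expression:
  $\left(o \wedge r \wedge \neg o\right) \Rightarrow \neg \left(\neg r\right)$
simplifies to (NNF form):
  $\text{True}$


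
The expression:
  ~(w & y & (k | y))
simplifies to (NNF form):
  ~w | ~y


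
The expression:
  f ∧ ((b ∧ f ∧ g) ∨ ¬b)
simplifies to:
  f ∧ (g ∨ ¬b)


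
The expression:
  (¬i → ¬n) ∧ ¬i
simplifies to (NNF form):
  ¬i ∧ ¬n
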